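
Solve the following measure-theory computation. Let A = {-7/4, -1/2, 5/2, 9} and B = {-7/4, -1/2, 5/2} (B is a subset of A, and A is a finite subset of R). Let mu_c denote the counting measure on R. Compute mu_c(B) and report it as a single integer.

Counting measure assigns mu_c(E) = |E| (number of elements) when E is finite.
B has 3 element(s), so mu_c(B) = 3.

3


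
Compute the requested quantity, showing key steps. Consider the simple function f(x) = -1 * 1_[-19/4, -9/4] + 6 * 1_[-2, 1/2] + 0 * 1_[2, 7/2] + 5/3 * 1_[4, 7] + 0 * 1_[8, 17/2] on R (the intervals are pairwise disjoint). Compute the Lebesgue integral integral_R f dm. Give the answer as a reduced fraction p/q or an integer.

For a simple function f = sum_i c_i * 1_{A_i} with disjoint A_i,
  integral f dm = sum_i c_i * m(A_i).
Lengths of the A_i:
  m(A_1) = -9/4 - (-19/4) = 5/2.
  m(A_2) = 1/2 - (-2) = 5/2.
  m(A_3) = 7/2 - 2 = 3/2.
  m(A_4) = 7 - 4 = 3.
  m(A_5) = 17/2 - 8 = 1/2.
Contributions c_i * m(A_i):
  (-1) * (5/2) = -5/2.
  (6) * (5/2) = 15.
  (0) * (3/2) = 0.
  (5/3) * (3) = 5.
  (0) * (1/2) = 0.
Total: -5/2 + 15 + 0 + 5 + 0 = 35/2.

35/2


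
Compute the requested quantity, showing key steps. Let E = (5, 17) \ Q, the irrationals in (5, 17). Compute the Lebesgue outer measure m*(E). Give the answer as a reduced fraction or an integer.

The interval I = (5, 17) has m(I) = 17 - 5 = 12 (endpoints are measure-zero, so open/closed/half-open agree). Write I = (I cap Q) u (I \ Q). The rationals in I are countable, so m*(I cap Q) = 0 (cover each rational by intervals whose total length is arbitrarily small). By countable subadditivity m*(I) <= m*(I cap Q) + m*(I \ Q), hence m*(I \ Q) >= m(I) = 12. The reverse inequality m*(I \ Q) <= m*(I) = 12 is trivial since (I \ Q) is a subset of I. Therefore m*(I \ Q) = 12.

12


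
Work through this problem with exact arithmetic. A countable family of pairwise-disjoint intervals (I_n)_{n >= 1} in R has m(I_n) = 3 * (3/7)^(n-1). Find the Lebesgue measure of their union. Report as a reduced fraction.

By countable additivity of the Lebesgue measure on pairwise disjoint measurable sets,
  m(union_{n >= 1} I_n) = sum_{n >= 1} m(I_n) = sum_{n >= 1} a * r^(n-1),
  with a = 3 and r = 3/7.
Since 0 < r = 3/7 < 1, the geometric series converges:
  sum_{n >= 1} a * r^(n-1) = a / (1 - r).
  = 3 / (1 - 3/7)
  = 3 / (4/7)
  = 21/4.

21/4


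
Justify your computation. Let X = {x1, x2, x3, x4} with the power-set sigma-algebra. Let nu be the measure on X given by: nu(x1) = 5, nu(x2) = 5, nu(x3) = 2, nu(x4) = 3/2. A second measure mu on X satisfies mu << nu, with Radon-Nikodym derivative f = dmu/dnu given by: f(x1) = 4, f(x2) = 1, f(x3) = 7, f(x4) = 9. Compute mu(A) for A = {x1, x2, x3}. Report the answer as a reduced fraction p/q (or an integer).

By the defining property of the Radon-Nikodym derivative, for every measurable set A,
  mu(A) = integral_A f dnu.
Since nu is a discrete measure concentrated on the atoms of X, the integral over A reduces to the sum
  mu(A) = sum_{x in A} f(x) * nu({x}).
Computing each term:
  x1: f(x1) * nu(x1) = 4 * 5 = 20.
  x2: f(x2) * nu(x2) = 1 * 5 = 5.
  x3: f(x3) * nu(x3) = 7 * 2 = 14.
Summing: mu(A) = 20 + 5 + 14 = 39.

39


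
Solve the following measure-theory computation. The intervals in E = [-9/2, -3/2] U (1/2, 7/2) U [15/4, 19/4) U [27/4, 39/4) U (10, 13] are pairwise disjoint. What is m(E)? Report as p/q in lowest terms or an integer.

For pairwise disjoint intervals, m(union_i I_i) = sum_i m(I_i),
and m is invariant under swapping open/closed endpoints (single points have measure 0).
So m(E) = sum_i (b_i - a_i).
  I_1 has length -3/2 - (-9/2) = 3.
  I_2 has length 7/2 - 1/2 = 3.
  I_3 has length 19/4 - 15/4 = 1.
  I_4 has length 39/4 - 27/4 = 3.
  I_5 has length 13 - 10 = 3.
Summing:
  m(E) = 3 + 3 + 1 + 3 + 3 = 13.

13


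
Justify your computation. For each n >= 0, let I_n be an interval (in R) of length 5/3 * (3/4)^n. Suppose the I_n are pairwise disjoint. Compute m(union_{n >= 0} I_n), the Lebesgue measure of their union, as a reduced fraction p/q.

By countable additivity of the Lebesgue measure on pairwise disjoint measurable sets,
  m(union_{n >= 0} I_n) = sum_{n >= 0} m(I_n) = sum_{n >= 0} a * r^n,
  with a = 5/3 and r = 3/4.
Since 0 < r = 3/4 < 1, the geometric series converges:
  sum_{n >= 0} a * r^n = a / (1 - r).
  = 5/3 / (1 - 3/4)
  = 5/3 / (1/4)
  = 20/3.

20/3


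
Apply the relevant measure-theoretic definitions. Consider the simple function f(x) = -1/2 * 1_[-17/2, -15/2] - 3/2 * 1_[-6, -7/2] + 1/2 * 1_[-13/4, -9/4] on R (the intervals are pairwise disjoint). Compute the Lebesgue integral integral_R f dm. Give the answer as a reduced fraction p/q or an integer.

For a simple function f = sum_i c_i * 1_{A_i} with disjoint A_i,
  integral f dm = sum_i c_i * m(A_i).
Lengths of the A_i:
  m(A_1) = -15/2 - (-17/2) = 1.
  m(A_2) = -7/2 - (-6) = 5/2.
  m(A_3) = -9/4 - (-13/4) = 1.
Contributions c_i * m(A_i):
  (-1/2) * (1) = -1/2.
  (-3/2) * (5/2) = -15/4.
  (1/2) * (1) = 1/2.
Total: -1/2 - 15/4 + 1/2 = -15/4.

-15/4


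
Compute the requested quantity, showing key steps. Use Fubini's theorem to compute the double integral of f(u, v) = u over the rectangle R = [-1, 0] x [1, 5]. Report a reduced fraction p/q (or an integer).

f(u, v) is a tensor product of a function of u and a function of v, and both factors are bounded continuous (hence Lebesgue integrable) on the rectangle, so Fubini's theorem applies:
  integral_R f d(m x m) = (integral_a1^b1 u du) * (integral_a2^b2 1 dv).
Inner integral in u: integral_{-1}^{0} u du = (0^2 - (-1)^2)/2
  = -1/2.
Inner integral in v: integral_{1}^{5} 1 dv = (5^1 - 1^1)/1
  = 4.
Product: (-1/2) * (4) = -2.

-2


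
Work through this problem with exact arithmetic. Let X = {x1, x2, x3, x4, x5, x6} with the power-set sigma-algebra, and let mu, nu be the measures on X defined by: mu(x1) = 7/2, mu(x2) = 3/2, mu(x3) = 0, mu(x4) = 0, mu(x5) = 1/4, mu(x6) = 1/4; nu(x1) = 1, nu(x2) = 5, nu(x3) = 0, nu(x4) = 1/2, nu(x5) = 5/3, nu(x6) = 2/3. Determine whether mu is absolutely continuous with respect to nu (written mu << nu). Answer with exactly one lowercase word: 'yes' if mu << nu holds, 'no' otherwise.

mu << nu means: every nu-null measurable set is also mu-null; equivalently, for every atom x, if nu({x}) = 0 then mu({x}) = 0.
Checking each atom:
  x1: nu = 1 > 0 -> no constraint.
  x2: nu = 5 > 0 -> no constraint.
  x3: nu = 0, mu = 0 -> consistent with mu << nu.
  x4: nu = 1/2 > 0 -> no constraint.
  x5: nu = 5/3 > 0 -> no constraint.
  x6: nu = 2/3 > 0 -> no constraint.
No atom violates the condition. Therefore mu << nu.

yes


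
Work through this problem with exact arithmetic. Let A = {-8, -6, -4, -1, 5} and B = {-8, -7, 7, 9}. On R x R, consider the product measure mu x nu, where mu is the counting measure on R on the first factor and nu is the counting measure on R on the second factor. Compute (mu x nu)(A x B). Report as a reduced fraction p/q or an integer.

For a measurable rectangle A x B, the product measure satisfies
  (mu x nu)(A x B) = mu(A) * nu(B).
  mu(A) = 5.
  nu(B) = 4.
  (mu x nu)(A x B) = 5 * 4 = 20.

20


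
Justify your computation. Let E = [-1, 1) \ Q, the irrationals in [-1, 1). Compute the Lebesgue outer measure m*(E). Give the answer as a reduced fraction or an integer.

The interval I = [-1, 1) has m(I) = 1 - (-1) = 2 (endpoints are measure-zero, so open/closed/half-open agree). Write I = (I cap Q) u (I \ Q). The rationals in I are countable, so m*(I cap Q) = 0 (cover each rational by intervals whose total length is arbitrarily small). By countable subadditivity m*(I) <= m*(I cap Q) + m*(I \ Q), hence m*(I \ Q) >= m(I) = 2. The reverse inequality m*(I \ Q) <= m*(I) = 2 is trivial since (I \ Q) is a subset of I. Therefore m*(I \ Q) = 2.

2


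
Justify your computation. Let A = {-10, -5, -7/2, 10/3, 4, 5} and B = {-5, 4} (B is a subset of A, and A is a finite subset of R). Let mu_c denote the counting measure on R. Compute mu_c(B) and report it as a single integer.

Counting measure assigns mu_c(E) = |E| (number of elements) when E is finite.
B has 2 element(s), so mu_c(B) = 2.

2


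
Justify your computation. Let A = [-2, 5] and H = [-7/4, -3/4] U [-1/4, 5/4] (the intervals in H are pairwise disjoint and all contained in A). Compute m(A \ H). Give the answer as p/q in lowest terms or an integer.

The ambient interval has length m(A) = 5 - (-2) = 7.
Since the holes are disjoint and sit inside A, by finite additivity
  m(H) = sum_i (b_i - a_i), and m(A \ H) = m(A) - m(H).
Computing the hole measures:
  m(H_1) = -3/4 - (-7/4) = 1.
  m(H_2) = 5/4 - (-1/4) = 3/2.
Summed: m(H) = 1 + 3/2 = 5/2.
So m(A \ H) = 7 - 5/2 = 9/2.

9/2


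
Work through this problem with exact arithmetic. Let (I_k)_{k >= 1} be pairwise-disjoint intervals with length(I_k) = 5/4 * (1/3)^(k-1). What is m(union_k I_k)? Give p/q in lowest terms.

By countable additivity of the Lebesgue measure on pairwise disjoint measurable sets,
  m(union_{k >= 1} I_k) = sum_{k >= 1} m(I_k) = sum_{k >= 1} a * r^(k-1),
  with a = 5/4 and r = 1/3.
Since 0 < r = 1/3 < 1, the geometric series converges:
  sum_{k >= 1} a * r^(k-1) = a / (1 - r).
  = 5/4 / (1 - 1/3)
  = 5/4 / (2/3)
  = 15/8.

15/8


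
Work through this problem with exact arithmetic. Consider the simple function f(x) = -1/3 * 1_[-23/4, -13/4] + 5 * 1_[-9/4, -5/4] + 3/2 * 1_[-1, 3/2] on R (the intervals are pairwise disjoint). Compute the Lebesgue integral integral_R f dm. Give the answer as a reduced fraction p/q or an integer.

For a simple function f = sum_i c_i * 1_{A_i} with disjoint A_i,
  integral f dm = sum_i c_i * m(A_i).
Lengths of the A_i:
  m(A_1) = -13/4 - (-23/4) = 5/2.
  m(A_2) = -5/4 - (-9/4) = 1.
  m(A_3) = 3/2 - (-1) = 5/2.
Contributions c_i * m(A_i):
  (-1/3) * (5/2) = -5/6.
  (5) * (1) = 5.
  (3/2) * (5/2) = 15/4.
Total: -5/6 + 5 + 15/4 = 95/12.

95/12


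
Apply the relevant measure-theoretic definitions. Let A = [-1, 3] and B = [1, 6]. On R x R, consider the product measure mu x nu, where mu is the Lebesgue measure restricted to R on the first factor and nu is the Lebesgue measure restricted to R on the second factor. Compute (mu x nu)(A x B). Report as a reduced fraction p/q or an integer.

For a measurable rectangle A x B, the product measure satisfies
  (mu x nu)(A x B) = mu(A) * nu(B).
  mu(A) = 4.
  nu(B) = 5.
  (mu x nu)(A x B) = 4 * 5 = 20.

20


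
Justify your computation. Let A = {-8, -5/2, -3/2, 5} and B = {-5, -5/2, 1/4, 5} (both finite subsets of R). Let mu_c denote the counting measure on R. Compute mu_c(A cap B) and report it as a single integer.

Counting measure on a finite set equals cardinality. mu_c(A cap B) = |A cap B| (elements appearing in both).
Enumerating the elements of A that also lie in B gives 2 element(s).
So mu_c(A cap B) = 2.

2


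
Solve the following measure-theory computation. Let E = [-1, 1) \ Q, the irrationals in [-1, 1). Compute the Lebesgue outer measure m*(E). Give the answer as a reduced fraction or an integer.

The interval I = [-1, 1) has m(I) = 1 - (-1) = 2 (endpoints are measure-zero, so open/closed/half-open agree). Write I = (I cap Q) u (I \ Q). The rationals in I are countable, so m*(I cap Q) = 0 (cover each rational by intervals whose total length is arbitrarily small). By countable subadditivity m*(I) <= m*(I cap Q) + m*(I \ Q), hence m*(I \ Q) >= m(I) = 2. The reverse inequality m*(I \ Q) <= m*(I) = 2 is trivial since (I \ Q) is a subset of I. Therefore m*(I \ Q) = 2.

2


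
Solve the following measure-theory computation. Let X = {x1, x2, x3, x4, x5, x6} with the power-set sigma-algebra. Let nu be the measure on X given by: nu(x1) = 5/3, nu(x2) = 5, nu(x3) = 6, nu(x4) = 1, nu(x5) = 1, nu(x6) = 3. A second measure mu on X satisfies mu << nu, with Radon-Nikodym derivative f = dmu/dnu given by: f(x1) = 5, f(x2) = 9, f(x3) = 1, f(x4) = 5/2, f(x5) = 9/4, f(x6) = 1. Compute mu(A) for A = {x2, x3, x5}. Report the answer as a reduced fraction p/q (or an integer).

By the defining property of the Radon-Nikodym derivative, for every measurable set A,
  mu(A) = integral_A f dnu.
Since nu is a discrete measure concentrated on the atoms of X, the integral over A reduces to the sum
  mu(A) = sum_{x in A} f(x) * nu({x}).
Computing each term:
  x2: f(x2) * nu(x2) = 9 * 5 = 45.
  x3: f(x3) * nu(x3) = 1 * 6 = 6.
  x5: f(x5) * nu(x5) = 9/4 * 1 = 9/4.
Summing: mu(A) = 45 + 6 + 9/4 = 213/4.

213/4


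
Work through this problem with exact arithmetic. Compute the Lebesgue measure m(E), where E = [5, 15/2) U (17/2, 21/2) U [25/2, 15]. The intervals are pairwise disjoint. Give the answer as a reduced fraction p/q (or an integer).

For pairwise disjoint intervals, m(union_i I_i) = sum_i m(I_i),
and m is invariant under swapping open/closed endpoints (single points have measure 0).
So m(E) = sum_i (b_i - a_i).
  I_1 has length 15/2 - 5 = 5/2.
  I_2 has length 21/2 - 17/2 = 2.
  I_3 has length 15 - 25/2 = 5/2.
Summing:
  m(E) = 5/2 + 2 + 5/2 = 7.

7


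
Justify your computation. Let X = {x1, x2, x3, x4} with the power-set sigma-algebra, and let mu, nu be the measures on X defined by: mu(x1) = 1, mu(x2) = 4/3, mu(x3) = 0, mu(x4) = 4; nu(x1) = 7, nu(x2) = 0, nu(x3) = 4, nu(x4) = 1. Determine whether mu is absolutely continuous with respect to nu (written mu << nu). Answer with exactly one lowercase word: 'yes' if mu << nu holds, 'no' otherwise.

mu << nu means: every nu-null measurable set is also mu-null; equivalently, for every atom x, if nu({x}) = 0 then mu({x}) = 0.
Checking each atom:
  x1: nu = 7 > 0 -> no constraint.
  x2: nu = 0, mu = 4/3 > 0 -> violates mu << nu.
  x3: nu = 4 > 0 -> no constraint.
  x4: nu = 1 > 0 -> no constraint.
The atom(s) x2 violate the condition (nu = 0 but mu > 0). Therefore mu is NOT absolutely continuous w.r.t. nu.

no


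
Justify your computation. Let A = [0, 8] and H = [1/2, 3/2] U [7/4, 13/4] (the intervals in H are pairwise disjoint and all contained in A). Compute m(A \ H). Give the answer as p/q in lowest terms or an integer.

The ambient interval has length m(A) = 8 - 0 = 8.
Since the holes are disjoint and sit inside A, by finite additivity
  m(H) = sum_i (b_i - a_i), and m(A \ H) = m(A) - m(H).
Computing the hole measures:
  m(H_1) = 3/2 - 1/2 = 1.
  m(H_2) = 13/4 - 7/4 = 3/2.
Summed: m(H) = 1 + 3/2 = 5/2.
So m(A \ H) = 8 - 5/2 = 11/2.

11/2


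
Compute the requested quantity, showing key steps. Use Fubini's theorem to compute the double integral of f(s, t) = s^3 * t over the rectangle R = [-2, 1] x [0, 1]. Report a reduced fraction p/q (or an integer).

f(s, t) is a tensor product of a function of s and a function of t, and both factors are bounded continuous (hence Lebesgue integrable) on the rectangle, so Fubini's theorem applies:
  integral_R f d(m x m) = (integral_a1^b1 s^3 ds) * (integral_a2^b2 t dt).
Inner integral in s: integral_{-2}^{1} s^3 ds = (1^4 - (-2)^4)/4
  = -15/4.
Inner integral in t: integral_{0}^{1} t dt = (1^2 - 0^2)/2
  = 1/2.
Product: (-15/4) * (1/2) = -15/8.

-15/8


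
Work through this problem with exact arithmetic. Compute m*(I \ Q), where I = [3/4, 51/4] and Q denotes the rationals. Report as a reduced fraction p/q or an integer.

The interval I = [3/4, 51/4] has m(I) = 51/4 - 3/4 = 12 (endpoints are measure-zero, so open/closed/half-open agree). Write I = (I cap Q) u (I \ Q). The rationals in I are countable, so m*(I cap Q) = 0 (cover each rational by intervals whose total length is arbitrarily small). By countable subadditivity m*(I) <= m*(I cap Q) + m*(I \ Q), hence m*(I \ Q) >= m(I) = 12. The reverse inequality m*(I \ Q) <= m*(I) = 12 is trivial since (I \ Q) is a subset of I. Therefore m*(I \ Q) = 12.

12


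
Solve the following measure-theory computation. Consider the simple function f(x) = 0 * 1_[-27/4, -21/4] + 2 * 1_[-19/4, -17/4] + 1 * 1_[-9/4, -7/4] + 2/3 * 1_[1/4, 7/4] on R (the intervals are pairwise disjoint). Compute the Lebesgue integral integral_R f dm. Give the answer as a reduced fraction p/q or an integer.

For a simple function f = sum_i c_i * 1_{A_i} with disjoint A_i,
  integral f dm = sum_i c_i * m(A_i).
Lengths of the A_i:
  m(A_1) = -21/4 - (-27/4) = 3/2.
  m(A_2) = -17/4 - (-19/4) = 1/2.
  m(A_3) = -7/4 - (-9/4) = 1/2.
  m(A_4) = 7/4 - 1/4 = 3/2.
Contributions c_i * m(A_i):
  (0) * (3/2) = 0.
  (2) * (1/2) = 1.
  (1) * (1/2) = 1/2.
  (2/3) * (3/2) = 1.
Total: 0 + 1 + 1/2 + 1 = 5/2.

5/2


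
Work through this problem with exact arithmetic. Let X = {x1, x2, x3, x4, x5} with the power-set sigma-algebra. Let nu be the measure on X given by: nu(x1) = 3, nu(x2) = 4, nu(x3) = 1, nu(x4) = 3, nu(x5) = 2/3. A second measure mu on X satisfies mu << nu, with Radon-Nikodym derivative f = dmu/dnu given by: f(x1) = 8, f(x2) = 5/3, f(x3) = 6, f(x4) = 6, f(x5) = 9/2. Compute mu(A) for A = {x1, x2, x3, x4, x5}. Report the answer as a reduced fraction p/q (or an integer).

By the defining property of the Radon-Nikodym derivative, for every measurable set A,
  mu(A) = integral_A f dnu.
Since nu is a discrete measure concentrated on the atoms of X, the integral over A reduces to the sum
  mu(A) = sum_{x in A} f(x) * nu({x}).
Computing each term:
  x1: f(x1) * nu(x1) = 8 * 3 = 24.
  x2: f(x2) * nu(x2) = 5/3 * 4 = 20/3.
  x3: f(x3) * nu(x3) = 6 * 1 = 6.
  x4: f(x4) * nu(x4) = 6 * 3 = 18.
  x5: f(x5) * nu(x5) = 9/2 * 2/3 = 3.
Summing: mu(A) = 24 + 20/3 + 6 + 18 + 3 = 173/3.

173/3


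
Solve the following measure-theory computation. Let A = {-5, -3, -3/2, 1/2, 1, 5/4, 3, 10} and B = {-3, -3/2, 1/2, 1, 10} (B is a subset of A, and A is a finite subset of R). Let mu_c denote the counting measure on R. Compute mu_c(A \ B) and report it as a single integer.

Counting measure assigns mu_c(E) = |E| (number of elements) when E is finite. For B subset A, A \ B is the set of elements of A not in B, so |A \ B| = |A| - |B|.
|A| = 8, |B| = 5, so mu_c(A \ B) = 8 - 5 = 3.

3


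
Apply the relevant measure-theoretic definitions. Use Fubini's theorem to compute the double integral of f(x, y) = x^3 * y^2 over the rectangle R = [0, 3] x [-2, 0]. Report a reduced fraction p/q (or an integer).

f(x, y) is a tensor product of a function of x and a function of y, and both factors are bounded continuous (hence Lebesgue integrable) on the rectangle, so Fubini's theorem applies:
  integral_R f d(m x m) = (integral_a1^b1 x^3 dx) * (integral_a2^b2 y^2 dy).
Inner integral in x: integral_{0}^{3} x^3 dx = (3^4 - 0^4)/4
  = 81/4.
Inner integral in y: integral_{-2}^{0} y^2 dy = (0^3 - (-2)^3)/3
  = 8/3.
Product: (81/4) * (8/3) = 54.

54


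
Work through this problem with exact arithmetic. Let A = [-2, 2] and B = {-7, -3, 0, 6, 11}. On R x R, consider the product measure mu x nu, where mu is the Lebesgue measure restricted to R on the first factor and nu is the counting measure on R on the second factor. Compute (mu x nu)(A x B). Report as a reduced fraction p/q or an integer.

For a measurable rectangle A x B, the product measure satisfies
  (mu x nu)(A x B) = mu(A) * nu(B).
  mu(A) = 4.
  nu(B) = 5.
  (mu x nu)(A x B) = 4 * 5 = 20.

20


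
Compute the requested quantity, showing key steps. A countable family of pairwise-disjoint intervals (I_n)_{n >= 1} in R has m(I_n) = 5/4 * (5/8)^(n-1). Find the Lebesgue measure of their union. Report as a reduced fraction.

By countable additivity of the Lebesgue measure on pairwise disjoint measurable sets,
  m(union_{n >= 1} I_n) = sum_{n >= 1} m(I_n) = sum_{n >= 1} a * r^(n-1),
  with a = 5/4 and r = 5/8.
Since 0 < r = 5/8 < 1, the geometric series converges:
  sum_{n >= 1} a * r^(n-1) = a / (1 - r).
  = 5/4 / (1 - 5/8)
  = 5/4 / (3/8)
  = 10/3.

10/3


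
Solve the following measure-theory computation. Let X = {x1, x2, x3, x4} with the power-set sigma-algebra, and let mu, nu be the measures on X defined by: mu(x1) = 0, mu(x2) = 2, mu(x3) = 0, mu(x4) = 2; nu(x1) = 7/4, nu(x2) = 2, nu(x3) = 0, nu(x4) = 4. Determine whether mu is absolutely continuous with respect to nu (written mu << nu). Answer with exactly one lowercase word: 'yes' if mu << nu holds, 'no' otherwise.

mu << nu means: every nu-null measurable set is also mu-null; equivalently, for every atom x, if nu({x}) = 0 then mu({x}) = 0.
Checking each atom:
  x1: nu = 7/4 > 0 -> no constraint.
  x2: nu = 2 > 0 -> no constraint.
  x3: nu = 0, mu = 0 -> consistent with mu << nu.
  x4: nu = 4 > 0 -> no constraint.
No atom violates the condition. Therefore mu << nu.

yes


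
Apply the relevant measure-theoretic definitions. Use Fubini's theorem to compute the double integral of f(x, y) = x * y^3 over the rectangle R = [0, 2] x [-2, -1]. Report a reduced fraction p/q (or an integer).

f(x, y) is a tensor product of a function of x and a function of y, and both factors are bounded continuous (hence Lebesgue integrable) on the rectangle, so Fubini's theorem applies:
  integral_R f d(m x m) = (integral_a1^b1 x dx) * (integral_a2^b2 y^3 dy).
Inner integral in x: integral_{0}^{2} x dx = (2^2 - 0^2)/2
  = 2.
Inner integral in y: integral_{-2}^{-1} y^3 dy = ((-1)^4 - (-2)^4)/4
  = -15/4.
Product: (2) * (-15/4) = -15/2.

-15/2


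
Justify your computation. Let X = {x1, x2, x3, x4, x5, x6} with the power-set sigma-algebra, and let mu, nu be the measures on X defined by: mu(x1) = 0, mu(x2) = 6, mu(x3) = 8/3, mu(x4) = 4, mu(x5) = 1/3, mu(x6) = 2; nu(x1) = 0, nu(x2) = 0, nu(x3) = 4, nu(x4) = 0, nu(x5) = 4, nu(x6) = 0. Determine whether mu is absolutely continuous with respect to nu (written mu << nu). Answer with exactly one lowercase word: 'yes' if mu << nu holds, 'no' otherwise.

mu << nu means: every nu-null measurable set is also mu-null; equivalently, for every atom x, if nu({x}) = 0 then mu({x}) = 0.
Checking each atom:
  x1: nu = 0, mu = 0 -> consistent with mu << nu.
  x2: nu = 0, mu = 6 > 0 -> violates mu << nu.
  x3: nu = 4 > 0 -> no constraint.
  x4: nu = 0, mu = 4 > 0 -> violates mu << nu.
  x5: nu = 4 > 0 -> no constraint.
  x6: nu = 0, mu = 2 > 0 -> violates mu << nu.
The atom(s) x2, x4, x6 violate the condition (nu = 0 but mu > 0). Therefore mu is NOT absolutely continuous w.r.t. nu.

no


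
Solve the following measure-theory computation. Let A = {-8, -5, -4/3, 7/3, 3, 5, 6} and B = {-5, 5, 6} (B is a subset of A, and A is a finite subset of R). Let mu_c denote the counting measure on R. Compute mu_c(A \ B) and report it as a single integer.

Counting measure assigns mu_c(E) = |E| (number of elements) when E is finite. For B subset A, A \ B is the set of elements of A not in B, so |A \ B| = |A| - |B|.
|A| = 7, |B| = 3, so mu_c(A \ B) = 7 - 3 = 4.

4


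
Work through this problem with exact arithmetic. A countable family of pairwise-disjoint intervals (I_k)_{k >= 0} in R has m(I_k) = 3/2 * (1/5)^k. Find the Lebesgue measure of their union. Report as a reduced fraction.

By countable additivity of the Lebesgue measure on pairwise disjoint measurable sets,
  m(union_{k >= 0} I_k) = sum_{k >= 0} m(I_k) = sum_{k >= 0} a * r^k,
  with a = 3/2 and r = 1/5.
Since 0 < r = 1/5 < 1, the geometric series converges:
  sum_{k >= 0} a * r^k = a / (1 - r).
  = 3/2 / (1 - 1/5)
  = 3/2 / (4/5)
  = 15/8.

15/8


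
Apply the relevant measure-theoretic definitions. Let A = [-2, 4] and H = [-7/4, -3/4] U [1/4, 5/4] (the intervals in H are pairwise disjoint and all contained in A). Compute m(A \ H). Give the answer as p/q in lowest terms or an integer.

The ambient interval has length m(A) = 4 - (-2) = 6.
Since the holes are disjoint and sit inside A, by finite additivity
  m(H) = sum_i (b_i - a_i), and m(A \ H) = m(A) - m(H).
Computing the hole measures:
  m(H_1) = -3/4 - (-7/4) = 1.
  m(H_2) = 5/4 - 1/4 = 1.
Summed: m(H) = 1 + 1 = 2.
So m(A \ H) = 6 - 2 = 4.

4


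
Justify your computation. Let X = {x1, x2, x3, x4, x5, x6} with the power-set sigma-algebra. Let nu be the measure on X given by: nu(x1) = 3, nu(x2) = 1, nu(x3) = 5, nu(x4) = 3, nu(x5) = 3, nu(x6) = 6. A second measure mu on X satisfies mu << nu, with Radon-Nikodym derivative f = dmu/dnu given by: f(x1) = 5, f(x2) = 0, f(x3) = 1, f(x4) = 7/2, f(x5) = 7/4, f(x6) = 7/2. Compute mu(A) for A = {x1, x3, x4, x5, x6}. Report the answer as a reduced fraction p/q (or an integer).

By the defining property of the Radon-Nikodym derivative, for every measurable set A,
  mu(A) = integral_A f dnu.
Since nu is a discrete measure concentrated on the atoms of X, the integral over A reduces to the sum
  mu(A) = sum_{x in A} f(x) * nu({x}).
Computing each term:
  x1: f(x1) * nu(x1) = 5 * 3 = 15.
  x3: f(x3) * nu(x3) = 1 * 5 = 5.
  x4: f(x4) * nu(x4) = 7/2 * 3 = 21/2.
  x5: f(x5) * nu(x5) = 7/4 * 3 = 21/4.
  x6: f(x6) * nu(x6) = 7/2 * 6 = 21.
Summing: mu(A) = 15 + 5 + 21/2 + 21/4 + 21 = 227/4.

227/4


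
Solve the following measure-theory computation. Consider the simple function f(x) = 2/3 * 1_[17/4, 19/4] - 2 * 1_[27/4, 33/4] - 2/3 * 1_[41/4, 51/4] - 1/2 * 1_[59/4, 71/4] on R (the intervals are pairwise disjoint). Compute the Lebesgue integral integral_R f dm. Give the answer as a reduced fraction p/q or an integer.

For a simple function f = sum_i c_i * 1_{A_i} with disjoint A_i,
  integral f dm = sum_i c_i * m(A_i).
Lengths of the A_i:
  m(A_1) = 19/4 - 17/4 = 1/2.
  m(A_2) = 33/4 - 27/4 = 3/2.
  m(A_3) = 51/4 - 41/4 = 5/2.
  m(A_4) = 71/4 - 59/4 = 3.
Contributions c_i * m(A_i):
  (2/3) * (1/2) = 1/3.
  (-2) * (3/2) = -3.
  (-2/3) * (5/2) = -5/3.
  (-1/2) * (3) = -3/2.
Total: 1/3 - 3 - 5/3 - 3/2 = -35/6.

-35/6


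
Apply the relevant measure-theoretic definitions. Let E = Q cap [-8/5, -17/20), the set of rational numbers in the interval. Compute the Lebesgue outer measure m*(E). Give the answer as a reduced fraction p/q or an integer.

The set Q cap [-8/5, -17/20) is countable (a subset of the countable set Q). Lebesgue outer measure of any countable set is 0: each singleton {q} has m*({q}) = 0, and by countable subadditivity m*(union_k {q_k}) <= sum_k m*({q_k}) = sum_k 0 = 0. The reverse inequality m*(E) >= 0 is automatic. So m*(Q cap [-8/5, -17/20)) = 0.

0


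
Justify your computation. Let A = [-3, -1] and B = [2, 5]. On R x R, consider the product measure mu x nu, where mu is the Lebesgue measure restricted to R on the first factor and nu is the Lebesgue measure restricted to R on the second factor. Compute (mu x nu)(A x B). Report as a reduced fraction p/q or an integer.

For a measurable rectangle A x B, the product measure satisfies
  (mu x nu)(A x B) = mu(A) * nu(B).
  mu(A) = 2.
  nu(B) = 3.
  (mu x nu)(A x B) = 2 * 3 = 6.

6


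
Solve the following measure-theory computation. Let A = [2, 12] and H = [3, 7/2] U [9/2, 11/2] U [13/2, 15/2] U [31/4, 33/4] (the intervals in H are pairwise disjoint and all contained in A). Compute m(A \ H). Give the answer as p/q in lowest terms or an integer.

The ambient interval has length m(A) = 12 - 2 = 10.
Since the holes are disjoint and sit inside A, by finite additivity
  m(H) = sum_i (b_i - a_i), and m(A \ H) = m(A) - m(H).
Computing the hole measures:
  m(H_1) = 7/2 - 3 = 1/2.
  m(H_2) = 11/2 - 9/2 = 1.
  m(H_3) = 15/2 - 13/2 = 1.
  m(H_4) = 33/4 - 31/4 = 1/2.
Summed: m(H) = 1/2 + 1 + 1 + 1/2 = 3.
So m(A \ H) = 10 - 3 = 7.

7


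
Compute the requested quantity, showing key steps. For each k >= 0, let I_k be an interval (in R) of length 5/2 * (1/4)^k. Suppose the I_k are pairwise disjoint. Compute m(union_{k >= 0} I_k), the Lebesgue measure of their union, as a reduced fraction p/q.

By countable additivity of the Lebesgue measure on pairwise disjoint measurable sets,
  m(union_{k >= 0} I_k) = sum_{k >= 0} m(I_k) = sum_{k >= 0} a * r^k,
  with a = 5/2 and r = 1/4.
Since 0 < r = 1/4 < 1, the geometric series converges:
  sum_{k >= 0} a * r^k = a / (1 - r).
  = 5/2 / (1 - 1/4)
  = 5/2 / (3/4)
  = 10/3.

10/3


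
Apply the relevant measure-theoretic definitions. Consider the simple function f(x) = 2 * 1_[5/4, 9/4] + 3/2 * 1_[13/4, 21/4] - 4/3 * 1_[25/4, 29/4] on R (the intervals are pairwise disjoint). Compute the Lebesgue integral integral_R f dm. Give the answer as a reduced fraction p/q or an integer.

For a simple function f = sum_i c_i * 1_{A_i} with disjoint A_i,
  integral f dm = sum_i c_i * m(A_i).
Lengths of the A_i:
  m(A_1) = 9/4 - 5/4 = 1.
  m(A_2) = 21/4 - 13/4 = 2.
  m(A_3) = 29/4 - 25/4 = 1.
Contributions c_i * m(A_i):
  (2) * (1) = 2.
  (3/2) * (2) = 3.
  (-4/3) * (1) = -4/3.
Total: 2 + 3 - 4/3 = 11/3.

11/3


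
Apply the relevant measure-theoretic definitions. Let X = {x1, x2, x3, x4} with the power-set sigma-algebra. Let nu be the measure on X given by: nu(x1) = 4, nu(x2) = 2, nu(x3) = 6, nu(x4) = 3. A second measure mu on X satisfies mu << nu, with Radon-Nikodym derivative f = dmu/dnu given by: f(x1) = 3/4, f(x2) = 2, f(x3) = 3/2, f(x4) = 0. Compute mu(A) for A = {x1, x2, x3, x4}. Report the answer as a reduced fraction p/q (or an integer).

By the defining property of the Radon-Nikodym derivative, for every measurable set A,
  mu(A) = integral_A f dnu.
Since nu is a discrete measure concentrated on the atoms of X, the integral over A reduces to the sum
  mu(A) = sum_{x in A} f(x) * nu({x}).
Computing each term:
  x1: f(x1) * nu(x1) = 3/4 * 4 = 3.
  x2: f(x2) * nu(x2) = 2 * 2 = 4.
  x3: f(x3) * nu(x3) = 3/2 * 6 = 9.
  x4: f(x4) * nu(x4) = 0 * 3 = 0.
Summing: mu(A) = 3 + 4 + 9 + 0 = 16.

16


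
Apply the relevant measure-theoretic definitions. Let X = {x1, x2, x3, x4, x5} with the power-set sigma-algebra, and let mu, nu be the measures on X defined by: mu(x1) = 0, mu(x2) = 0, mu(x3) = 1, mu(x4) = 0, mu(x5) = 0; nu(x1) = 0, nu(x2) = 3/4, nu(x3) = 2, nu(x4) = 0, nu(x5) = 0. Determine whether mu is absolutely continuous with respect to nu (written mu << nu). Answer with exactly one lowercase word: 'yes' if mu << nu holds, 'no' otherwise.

mu << nu means: every nu-null measurable set is also mu-null; equivalently, for every atom x, if nu({x}) = 0 then mu({x}) = 0.
Checking each atom:
  x1: nu = 0, mu = 0 -> consistent with mu << nu.
  x2: nu = 3/4 > 0 -> no constraint.
  x3: nu = 2 > 0 -> no constraint.
  x4: nu = 0, mu = 0 -> consistent with mu << nu.
  x5: nu = 0, mu = 0 -> consistent with mu << nu.
No atom violates the condition. Therefore mu << nu.

yes


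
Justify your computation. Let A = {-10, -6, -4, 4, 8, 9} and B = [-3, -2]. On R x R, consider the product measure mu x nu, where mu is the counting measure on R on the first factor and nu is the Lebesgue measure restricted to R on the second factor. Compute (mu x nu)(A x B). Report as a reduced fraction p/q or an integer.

For a measurable rectangle A x B, the product measure satisfies
  (mu x nu)(A x B) = mu(A) * nu(B).
  mu(A) = 6.
  nu(B) = 1.
  (mu x nu)(A x B) = 6 * 1 = 6.

6


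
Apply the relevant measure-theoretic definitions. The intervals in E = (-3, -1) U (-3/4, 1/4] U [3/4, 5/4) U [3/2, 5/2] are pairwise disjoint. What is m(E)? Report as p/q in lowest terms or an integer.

For pairwise disjoint intervals, m(union_i I_i) = sum_i m(I_i),
and m is invariant under swapping open/closed endpoints (single points have measure 0).
So m(E) = sum_i (b_i - a_i).
  I_1 has length -1 - (-3) = 2.
  I_2 has length 1/4 - (-3/4) = 1.
  I_3 has length 5/4 - 3/4 = 1/2.
  I_4 has length 5/2 - 3/2 = 1.
Summing:
  m(E) = 2 + 1 + 1/2 + 1 = 9/2.

9/2


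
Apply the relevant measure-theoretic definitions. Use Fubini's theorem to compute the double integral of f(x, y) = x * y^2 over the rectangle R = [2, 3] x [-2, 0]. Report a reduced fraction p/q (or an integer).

f(x, y) is a tensor product of a function of x and a function of y, and both factors are bounded continuous (hence Lebesgue integrable) on the rectangle, so Fubini's theorem applies:
  integral_R f d(m x m) = (integral_a1^b1 x dx) * (integral_a2^b2 y^2 dy).
Inner integral in x: integral_{2}^{3} x dx = (3^2 - 2^2)/2
  = 5/2.
Inner integral in y: integral_{-2}^{0} y^2 dy = (0^3 - (-2)^3)/3
  = 8/3.
Product: (5/2) * (8/3) = 20/3.

20/3


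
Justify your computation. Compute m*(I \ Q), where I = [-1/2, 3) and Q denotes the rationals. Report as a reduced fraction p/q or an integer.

The interval I = [-1/2, 3) has m(I) = 3 - (-1/2) = 7/2 (endpoints are measure-zero, so open/closed/half-open agree). Write I = (I cap Q) u (I \ Q). The rationals in I are countable, so m*(I cap Q) = 0 (cover each rational by intervals whose total length is arbitrarily small). By countable subadditivity m*(I) <= m*(I cap Q) + m*(I \ Q), hence m*(I \ Q) >= m(I) = 7/2. The reverse inequality m*(I \ Q) <= m*(I) = 7/2 is trivial since (I \ Q) is a subset of I. Therefore m*(I \ Q) = 7/2.

7/2


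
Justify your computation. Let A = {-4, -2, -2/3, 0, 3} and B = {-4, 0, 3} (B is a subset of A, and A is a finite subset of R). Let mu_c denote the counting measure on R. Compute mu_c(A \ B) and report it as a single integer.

Counting measure assigns mu_c(E) = |E| (number of elements) when E is finite. For B subset A, A \ B is the set of elements of A not in B, so |A \ B| = |A| - |B|.
|A| = 5, |B| = 3, so mu_c(A \ B) = 5 - 3 = 2.

2


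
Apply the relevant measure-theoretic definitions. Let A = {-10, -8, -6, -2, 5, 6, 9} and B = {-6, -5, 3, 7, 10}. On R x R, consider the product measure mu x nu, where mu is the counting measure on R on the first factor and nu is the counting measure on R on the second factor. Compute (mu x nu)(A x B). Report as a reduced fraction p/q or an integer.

For a measurable rectangle A x B, the product measure satisfies
  (mu x nu)(A x B) = mu(A) * nu(B).
  mu(A) = 7.
  nu(B) = 5.
  (mu x nu)(A x B) = 7 * 5 = 35.

35


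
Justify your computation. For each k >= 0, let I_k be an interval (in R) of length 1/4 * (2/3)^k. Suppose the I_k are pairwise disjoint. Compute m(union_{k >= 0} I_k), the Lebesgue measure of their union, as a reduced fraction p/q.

By countable additivity of the Lebesgue measure on pairwise disjoint measurable sets,
  m(union_{k >= 0} I_k) = sum_{k >= 0} m(I_k) = sum_{k >= 0} a * r^k,
  with a = 1/4 and r = 2/3.
Since 0 < r = 2/3 < 1, the geometric series converges:
  sum_{k >= 0} a * r^k = a / (1 - r).
  = 1/4 / (1 - 2/3)
  = 1/4 / (1/3)
  = 3/4.

3/4


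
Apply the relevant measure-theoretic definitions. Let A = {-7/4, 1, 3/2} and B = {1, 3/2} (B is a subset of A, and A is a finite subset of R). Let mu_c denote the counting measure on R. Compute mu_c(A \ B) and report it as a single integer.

Counting measure assigns mu_c(E) = |E| (number of elements) when E is finite. For B subset A, A \ B is the set of elements of A not in B, so |A \ B| = |A| - |B|.
|A| = 3, |B| = 2, so mu_c(A \ B) = 3 - 2 = 1.

1


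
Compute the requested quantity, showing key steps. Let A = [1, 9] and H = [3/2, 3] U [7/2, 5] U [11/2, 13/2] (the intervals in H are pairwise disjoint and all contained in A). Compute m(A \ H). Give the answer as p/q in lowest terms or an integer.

The ambient interval has length m(A) = 9 - 1 = 8.
Since the holes are disjoint and sit inside A, by finite additivity
  m(H) = sum_i (b_i - a_i), and m(A \ H) = m(A) - m(H).
Computing the hole measures:
  m(H_1) = 3 - 3/2 = 3/2.
  m(H_2) = 5 - 7/2 = 3/2.
  m(H_3) = 13/2 - 11/2 = 1.
Summed: m(H) = 3/2 + 3/2 + 1 = 4.
So m(A \ H) = 8 - 4 = 4.

4


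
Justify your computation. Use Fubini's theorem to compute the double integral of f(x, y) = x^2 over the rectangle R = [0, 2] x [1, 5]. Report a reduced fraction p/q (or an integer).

f(x, y) is a tensor product of a function of x and a function of y, and both factors are bounded continuous (hence Lebesgue integrable) on the rectangle, so Fubini's theorem applies:
  integral_R f d(m x m) = (integral_a1^b1 x^2 dx) * (integral_a2^b2 1 dy).
Inner integral in x: integral_{0}^{2} x^2 dx = (2^3 - 0^3)/3
  = 8/3.
Inner integral in y: integral_{1}^{5} 1 dy = (5^1 - 1^1)/1
  = 4.
Product: (8/3) * (4) = 32/3.

32/3


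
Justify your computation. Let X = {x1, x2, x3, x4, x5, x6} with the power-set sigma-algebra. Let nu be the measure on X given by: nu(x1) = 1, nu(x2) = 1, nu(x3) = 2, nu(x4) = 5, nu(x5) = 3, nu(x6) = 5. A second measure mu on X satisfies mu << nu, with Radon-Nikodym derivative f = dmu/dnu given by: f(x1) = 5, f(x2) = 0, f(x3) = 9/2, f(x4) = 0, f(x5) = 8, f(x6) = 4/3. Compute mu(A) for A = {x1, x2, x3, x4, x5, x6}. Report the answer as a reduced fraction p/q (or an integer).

By the defining property of the Radon-Nikodym derivative, for every measurable set A,
  mu(A) = integral_A f dnu.
Since nu is a discrete measure concentrated on the atoms of X, the integral over A reduces to the sum
  mu(A) = sum_{x in A} f(x) * nu({x}).
Computing each term:
  x1: f(x1) * nu(x1) = 5 * 1 = 5.
  x2: f(x2) * nu(x2) = 0 * 1 = 0.
  x3: f(x3) * nu(x3) = 9/2 * 2 = 9.
  x4: f(x4) * nu(x4) = 0 * 5 = 0.
  x5: f(x5) * nu(x5) = 8 * 3 = 24.
  x6: f(x6) * nu(x6) = 4/3 * 5 = 20/3.
Summing: mu(A) = 5 + 0 + 9 + 0 + 24 + 20/3 = 134/3.

134/3


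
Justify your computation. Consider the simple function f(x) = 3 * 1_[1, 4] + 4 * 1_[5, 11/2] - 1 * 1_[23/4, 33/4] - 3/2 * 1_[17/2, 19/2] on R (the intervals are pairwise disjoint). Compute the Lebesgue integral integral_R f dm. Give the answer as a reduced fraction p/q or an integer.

For a simple function f = sum_i c_i * 1_{A_i} with disjoint A_i,
  integral f dm = sum_i c_i * m(A_i).
Lengths of the A_i:
  m(A_1) = 4 - 1 = 3.
  m(A_2) = 11/2 - 5 = 1/2.
  m(A_3) = 33/4 - 23/4 = 5/2.
  m(A_4) = 19/2 - 17/2 = 1.
Contributions c_i * m(A_i):
  (3) * (3) = 9.
  (4) * (1/2) = 2.
  (-1) * (5/2) = -5/2.
  (-3/2) * (1) = -3/2.
Total: 9 + 2 - 5/2 - 3/2 = 7.

7


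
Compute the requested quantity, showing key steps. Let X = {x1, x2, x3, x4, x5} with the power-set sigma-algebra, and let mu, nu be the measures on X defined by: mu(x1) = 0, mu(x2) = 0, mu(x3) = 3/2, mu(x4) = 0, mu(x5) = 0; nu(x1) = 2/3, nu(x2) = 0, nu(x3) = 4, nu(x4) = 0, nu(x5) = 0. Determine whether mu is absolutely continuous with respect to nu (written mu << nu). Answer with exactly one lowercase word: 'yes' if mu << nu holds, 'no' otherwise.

mu << nu means: every nu-null measurable set is also mu-null; equivalently, for every atom x, if nu({x}) = 0 then mu({x}) = 0.
Checking each atom:
  x1: nu = 2/3 > 0 -> no constraint.
  x2: nu = 0, mu = 0 -> consistent with mu << nu.
  x3: nu = 4 > 0 -> no constraint.
  x4: nu = 0, mu = 0 -> consistent with mu << nu.
  x5: nu = 0, mu = 0 -> consistent with mu << nu.
No atom violates the condition. Therefore mu << nu.

yes


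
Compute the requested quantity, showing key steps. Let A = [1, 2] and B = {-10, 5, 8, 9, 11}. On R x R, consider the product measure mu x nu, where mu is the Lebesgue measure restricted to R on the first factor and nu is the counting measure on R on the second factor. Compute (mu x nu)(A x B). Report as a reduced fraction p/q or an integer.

For a measurable rectangle A x B, the product measure satisfies
  (mu x nu)(A x B) = mu(A) * nu(B).
  mu(A) = 1.
  nu(B) = 5.
  (mu x nu)(A x B) = 1 * 5 = 5.

5


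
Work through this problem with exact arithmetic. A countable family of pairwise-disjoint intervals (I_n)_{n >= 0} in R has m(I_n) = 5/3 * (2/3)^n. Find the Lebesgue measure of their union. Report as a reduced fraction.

By countable additivity of the Lebesgue measure on pairwise disjoint measurable sets,
  m(union_{n >= 0} I_n) = sum_{n >= 0} m(I_n) = sum_{n >= 0} a * r^n,
  with a = 5/3 and r = 2/3.
Since 0 < r = 2/3 < 1, the geometric series converges:
  sum_{n >= 0} a * r^n = a / (1 - r).
  = 5/3 / (1 - 2/3)
  = 5/3 / (1/3)
  = 5.

5


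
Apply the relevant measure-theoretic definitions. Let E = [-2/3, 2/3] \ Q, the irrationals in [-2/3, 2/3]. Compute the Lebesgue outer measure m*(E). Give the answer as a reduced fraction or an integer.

The interval I = [-2/3, 2/3] has m(I) = 2/3 - (-2/3) = 4/3 (endpoints are measure-zero, so open/closed/half-open agree). Write I = (I cap Q) u (I \ Q). The rationals in I are countable, so m*(I cap Q) = 0 (cover each rational by intervals whose total length is arbitrarily small). By countable subadditivity m*(I) <= m*(I cap Q) + m*(I \ Q), hence m*(I \ Q) >= m(I) = 4/3. The reverse inequality m*(I \ Q) <= m*(I) = 4/3 is trivial since (I \ Q) is a subset of I. Therefore m*(I \ Q) = 4/3.

4/3


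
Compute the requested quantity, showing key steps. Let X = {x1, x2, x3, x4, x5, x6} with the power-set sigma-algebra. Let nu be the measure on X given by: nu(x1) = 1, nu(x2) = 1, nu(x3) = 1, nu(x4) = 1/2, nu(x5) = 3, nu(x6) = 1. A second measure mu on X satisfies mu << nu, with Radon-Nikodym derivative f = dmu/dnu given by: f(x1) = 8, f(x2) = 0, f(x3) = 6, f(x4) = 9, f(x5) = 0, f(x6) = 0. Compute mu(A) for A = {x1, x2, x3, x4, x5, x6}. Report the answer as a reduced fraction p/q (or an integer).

By the defining property of the Radon-Nikodym derivative, for every measurable set A,
  mu(A) = integral_A f dnu.
Since nu is a discrete measure concentrated on the atoms of X, the integral over A reduces to the sum
  mu(A) = sum_{x in A} f(x) * nu({x}).
Computing each term:
  x1: f(x1) * nu(x1) = 8 * 1 = 8.
  x2: f(x2) * nu(x2) = 0 * 1 = 0.
  x3: f(x3) * nu(x3) = 6 * 1 = 6.
  x4: f(x4) * nu(x4) = 9 * 1/2 = 9/2.
  x5: f(x5) * nu(x5) = 0 * 3 = 0.
  x6: f(x6) * nu(x6) = 0 * 1 = 0.
Summing: mu(A) = 8 + 0 + 6 + 9/2 + 0 + 0 = 37/2.

37/2
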